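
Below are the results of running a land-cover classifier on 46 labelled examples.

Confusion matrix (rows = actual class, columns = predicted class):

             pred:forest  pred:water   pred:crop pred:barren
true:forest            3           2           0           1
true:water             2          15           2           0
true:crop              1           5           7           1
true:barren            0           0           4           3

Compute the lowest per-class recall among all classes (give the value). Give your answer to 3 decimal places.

0.429

Per-class recall (TP/(TP+FN)):
  forest: TP=3, FN=2+0+1=3 → 3/6 = 0.5000
  water: TP=15, FN=2+2+0=4 → 15/19 = 0.7895
  crop: TP=7, FN=1+5+1=7 → 7/14 = 0.5000
  barren: TP=3, FN=0+0+4=4 → 3/7 = 0.4286
Lowest is class 'barren' with recall = 0.429.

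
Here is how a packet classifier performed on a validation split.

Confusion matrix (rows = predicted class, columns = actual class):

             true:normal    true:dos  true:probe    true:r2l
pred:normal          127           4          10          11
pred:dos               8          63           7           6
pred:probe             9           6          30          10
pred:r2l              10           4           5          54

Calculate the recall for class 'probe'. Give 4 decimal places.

0.5769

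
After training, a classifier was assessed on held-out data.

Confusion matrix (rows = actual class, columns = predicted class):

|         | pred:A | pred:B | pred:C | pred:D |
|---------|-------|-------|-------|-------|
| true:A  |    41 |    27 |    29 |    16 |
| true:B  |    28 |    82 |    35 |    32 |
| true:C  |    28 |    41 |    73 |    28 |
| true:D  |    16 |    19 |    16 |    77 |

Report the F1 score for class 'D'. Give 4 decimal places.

Take TP from the diagonal, FP from the rest of the 'D' prediction marginal, FN from the rest of the 'D' actual marginal.
F1 score = 2·TP/(2·TP+FP+FN).
D: TP=77, FP=16+32+28=76, FN=16+19+16=51 → 154/281 = 0.54804

0.5480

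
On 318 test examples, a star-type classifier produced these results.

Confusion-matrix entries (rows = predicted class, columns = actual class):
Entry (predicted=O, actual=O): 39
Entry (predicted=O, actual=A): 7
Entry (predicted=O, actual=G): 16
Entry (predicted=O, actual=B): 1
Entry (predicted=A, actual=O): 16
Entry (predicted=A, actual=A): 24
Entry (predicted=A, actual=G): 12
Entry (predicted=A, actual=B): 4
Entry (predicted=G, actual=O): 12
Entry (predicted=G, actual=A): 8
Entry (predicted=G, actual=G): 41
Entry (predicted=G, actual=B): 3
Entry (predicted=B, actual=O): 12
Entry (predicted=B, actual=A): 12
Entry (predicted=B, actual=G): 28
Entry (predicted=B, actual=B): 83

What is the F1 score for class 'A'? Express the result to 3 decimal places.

0.449

F1 score = 2·TP/(2·TP+FP+FN).
A: TP=24, FP=16+12+4=32, FN=7+8+12=27 → 48/107 = 0.4486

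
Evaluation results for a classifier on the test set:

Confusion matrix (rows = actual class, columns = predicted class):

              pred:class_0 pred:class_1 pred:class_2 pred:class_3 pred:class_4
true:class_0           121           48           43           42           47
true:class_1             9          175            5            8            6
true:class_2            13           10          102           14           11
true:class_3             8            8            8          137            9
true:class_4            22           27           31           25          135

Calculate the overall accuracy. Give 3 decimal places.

0.630

Accuracy = trace / total = (121+175+102+137+135=670) / 1064 = 670/1064 = 0.630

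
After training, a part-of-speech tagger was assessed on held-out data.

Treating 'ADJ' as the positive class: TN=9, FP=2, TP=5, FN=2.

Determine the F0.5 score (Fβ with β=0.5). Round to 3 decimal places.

0.714

Fβ = (1+β²)·TP / ((1+β²)·TP + β²·FN + FP), with β²=1/4
= 1.25·5 / (1.25·5 + 0.25·2 + 2) = 0.714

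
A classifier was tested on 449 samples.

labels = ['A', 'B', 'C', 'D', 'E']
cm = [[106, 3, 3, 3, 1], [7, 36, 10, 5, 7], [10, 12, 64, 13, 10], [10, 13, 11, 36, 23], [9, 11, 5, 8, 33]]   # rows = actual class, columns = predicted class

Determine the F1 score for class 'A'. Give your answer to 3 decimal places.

0.822

F1 score = 2·TP/(2·TP+FP+FN).
A: TP=106, FP=7+10+10+9=36, FN=3+3+3+1=10 → 212/258 = 0.8217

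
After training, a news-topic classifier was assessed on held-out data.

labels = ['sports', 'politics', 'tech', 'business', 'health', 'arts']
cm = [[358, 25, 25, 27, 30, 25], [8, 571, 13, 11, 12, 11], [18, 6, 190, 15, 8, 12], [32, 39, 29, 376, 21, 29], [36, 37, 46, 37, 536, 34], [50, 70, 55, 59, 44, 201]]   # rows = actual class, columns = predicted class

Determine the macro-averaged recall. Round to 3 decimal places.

0.713

Per-class recall (TP/(TP+FN)):
  sports: TP=358, FN=25+25+27+30+25=132 → 358/490 = 0.7306
  politics: TP=571, FN=8+13+11+12+11=55 → 571/626 = 0.9121
  tech: TP=190, FN=18+6+15+8+12=59 → 190/249 = 0.7631
  business: TP=376, FN=32+39+29+21+29=150 → 376/526 = 0.7148
  health: TP=536, FN=36+37+46+37+34=190 → 536/726 = 0.7383
  arts: TP=201, FN=50+70+55+59+44=278 → 201/479 = 0.4196
Macro-recall = mean = (0.7306 + 0.9121 + 0.7631 + 0.7148 + 0.7383 + 0.4196) / 6 = 0.713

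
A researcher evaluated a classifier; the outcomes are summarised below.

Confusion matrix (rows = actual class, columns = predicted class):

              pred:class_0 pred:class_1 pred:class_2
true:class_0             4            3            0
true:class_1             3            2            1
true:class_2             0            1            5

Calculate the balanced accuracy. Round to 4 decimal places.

0.5794

Balanced accuracy = mean of per-class recall.
  class_0: recall = 4/7 = 0.57143
  class_1: recall = 2/6 = 0.33333
  class_2: recall = 5/6 = 0.83333
Mean = (0.57143 + 0.33333 + 0.83333) / 3 = 0.5794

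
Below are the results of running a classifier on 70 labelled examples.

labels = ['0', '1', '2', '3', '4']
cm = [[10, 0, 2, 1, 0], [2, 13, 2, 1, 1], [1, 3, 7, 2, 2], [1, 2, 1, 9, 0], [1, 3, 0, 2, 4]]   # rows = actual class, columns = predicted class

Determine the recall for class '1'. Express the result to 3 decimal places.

0.684

Take TP from the diagonal, FP from the rest of the '1' prediction marginal, FN from the rest of the '1' actual marginal.
recall = TP/(TP+FN).
1: TP=13, FN=2+2+1+1=6 → 13/19 = 0.6842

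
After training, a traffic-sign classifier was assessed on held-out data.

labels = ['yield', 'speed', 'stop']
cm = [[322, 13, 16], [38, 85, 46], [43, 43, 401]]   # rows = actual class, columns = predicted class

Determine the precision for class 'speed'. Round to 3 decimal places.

0.603

One-vs-rest for 'speed': TP = diagonal; FP = other classes predicted 'speed'; FN = 'speed' predicted as other.
precision = TP/(TP+FP).
speed: TP=85, FP=13+43=56 → 85/141 = 0.6028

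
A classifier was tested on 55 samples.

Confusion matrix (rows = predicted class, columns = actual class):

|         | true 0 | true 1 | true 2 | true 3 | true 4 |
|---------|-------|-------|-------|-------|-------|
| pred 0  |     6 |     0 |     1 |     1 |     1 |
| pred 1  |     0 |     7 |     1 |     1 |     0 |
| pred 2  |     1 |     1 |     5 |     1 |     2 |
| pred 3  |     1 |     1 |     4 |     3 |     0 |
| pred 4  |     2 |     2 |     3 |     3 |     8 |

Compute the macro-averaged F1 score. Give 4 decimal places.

0.5267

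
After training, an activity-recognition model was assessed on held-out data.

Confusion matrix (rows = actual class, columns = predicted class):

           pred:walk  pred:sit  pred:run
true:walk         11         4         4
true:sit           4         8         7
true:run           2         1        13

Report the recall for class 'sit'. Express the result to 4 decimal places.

recall = TP/(TP+FN).
sit: TP=8, FN=4+7=11 → 8/19 = 0.42105

0.4211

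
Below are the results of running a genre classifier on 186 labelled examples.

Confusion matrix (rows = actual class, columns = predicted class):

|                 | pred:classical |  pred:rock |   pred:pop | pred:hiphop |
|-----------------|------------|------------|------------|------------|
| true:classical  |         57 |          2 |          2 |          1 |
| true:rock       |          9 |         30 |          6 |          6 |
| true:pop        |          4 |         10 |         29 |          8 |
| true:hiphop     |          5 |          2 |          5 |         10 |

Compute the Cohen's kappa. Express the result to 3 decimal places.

Observed agreement pₒ = trace/N = 126/186 = 0.6774
Expected agreement pₑ = Σ (rowᵢ·colᵢ)/N² = (62·75 + 51·44 + 51·42 + 22·25)/186² = 0.2771
κ = (pₒ − pₑ)/(1 − pₑ) = (0.6774 − 0.2771)/(1 − 0.2771) = 0.554

0.554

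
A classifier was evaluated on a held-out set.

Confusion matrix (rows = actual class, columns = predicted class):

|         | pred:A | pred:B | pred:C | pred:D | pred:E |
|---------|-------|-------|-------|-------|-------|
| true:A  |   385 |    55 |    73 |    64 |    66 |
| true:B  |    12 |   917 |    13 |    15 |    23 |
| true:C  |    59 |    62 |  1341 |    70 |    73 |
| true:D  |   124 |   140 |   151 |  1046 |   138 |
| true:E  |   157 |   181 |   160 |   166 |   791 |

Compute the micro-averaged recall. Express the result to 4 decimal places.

0.7131

Micro-averaging pools counts across classes: ΣTP=4480, ΣFP=1802, ΣFN=1802.
Micro-recall = TP/(TP+FN) on pooled counts = 0.7131 (equals overall accuracy in single-label multiclass).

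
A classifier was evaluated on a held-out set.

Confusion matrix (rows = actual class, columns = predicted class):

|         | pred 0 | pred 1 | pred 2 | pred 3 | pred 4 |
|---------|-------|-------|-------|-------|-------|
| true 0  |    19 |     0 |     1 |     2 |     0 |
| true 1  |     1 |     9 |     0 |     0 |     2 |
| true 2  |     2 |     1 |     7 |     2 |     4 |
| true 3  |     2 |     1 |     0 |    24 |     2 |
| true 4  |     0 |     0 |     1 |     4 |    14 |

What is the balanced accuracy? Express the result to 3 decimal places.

Balanced accuracy = mean of per-class recall.
  0: recall = 19/22 = 0.8636
  1: recall = 9/12 = 0.7500
  2: recall = 7/16 = 0.4375
  3: recall = 24/29 = 0.8276
  4: recall = 14/19 = 0.7368
Mean = (0.8636 + 0.7500 + 0.4375 + 0.8276 + 0.7368) / 5 = 0.723

0.723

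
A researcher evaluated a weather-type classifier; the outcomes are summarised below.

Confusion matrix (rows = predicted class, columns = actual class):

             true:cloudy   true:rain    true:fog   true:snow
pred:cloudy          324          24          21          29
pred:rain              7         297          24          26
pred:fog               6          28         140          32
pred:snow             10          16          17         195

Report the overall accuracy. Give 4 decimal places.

Accuracy = trace / total = (324+297+140+195=956) / 1196 = 956/1196 = 0.7993

0.7993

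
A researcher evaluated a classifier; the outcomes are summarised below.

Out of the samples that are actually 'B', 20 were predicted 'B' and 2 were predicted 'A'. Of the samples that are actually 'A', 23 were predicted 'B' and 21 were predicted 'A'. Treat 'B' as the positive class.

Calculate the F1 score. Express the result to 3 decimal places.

0.615

Precision = TP/(TP+FP) = 20/43 = 0.4651
Recall = TP/(TP+FN) = 20/22 = 0.9091
F1 = 2·TP/(2·TP+FP+FN) = 40/65 = 0.615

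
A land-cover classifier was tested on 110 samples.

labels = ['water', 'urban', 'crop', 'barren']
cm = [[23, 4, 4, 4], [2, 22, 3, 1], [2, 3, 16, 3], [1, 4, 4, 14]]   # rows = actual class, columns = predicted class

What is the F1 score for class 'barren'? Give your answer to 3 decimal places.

0.622

Take TP from the diagonal, FP from the rest of the 'barren' prediction marginal, FN from the rest of the 'barren' actual marginal.
F1 score = 2·TP/(2·TP+FP+FN).
barren: TP=14, FP=4+1+3=8, FN=1+4+4=9 → 28/45 = 0.6222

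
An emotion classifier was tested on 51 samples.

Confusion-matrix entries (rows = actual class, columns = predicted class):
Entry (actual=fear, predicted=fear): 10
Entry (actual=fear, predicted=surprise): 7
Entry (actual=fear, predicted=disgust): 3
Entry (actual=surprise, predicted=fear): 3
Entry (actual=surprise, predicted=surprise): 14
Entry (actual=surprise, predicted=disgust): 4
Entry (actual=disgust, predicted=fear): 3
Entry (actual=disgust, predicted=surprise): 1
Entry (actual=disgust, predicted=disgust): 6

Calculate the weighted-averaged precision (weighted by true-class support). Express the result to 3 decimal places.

Per-class precision (TP/(TP+FP)):
  fear: TP=10, FP=3+3=6 → 10/16 = 0.6250
  surprise: TP=14, FP=7+1=8 → 14/22 = 0.6364
  disgust: TP=6, FP=3+4=7 → 6/13 = 0.4615
Weighted-precision = Σ (supportᵢ/N)·precisionᵢ with N=51: (20/51)·0.6250 + (21/51)·0.6364 + (10/51)·0.4615 = 0.598

0.598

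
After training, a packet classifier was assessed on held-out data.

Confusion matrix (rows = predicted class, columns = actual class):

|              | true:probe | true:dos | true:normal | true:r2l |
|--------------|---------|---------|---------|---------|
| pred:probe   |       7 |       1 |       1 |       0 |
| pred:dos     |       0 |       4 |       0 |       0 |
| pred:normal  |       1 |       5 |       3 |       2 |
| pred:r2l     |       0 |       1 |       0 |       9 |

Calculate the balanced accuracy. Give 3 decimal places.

Balanced accuracy = mean of per-class recall.
  probe: recall = 7/8 = 0.8750
  dos: recall = 4/11 = 0.3636
  normal: recall = 3/4 = 0.7500
  r2l: recall = 9/11 = 0.8182
Mean = (0.8750 + 0.3636 + 0.7500 + 0.8182) / 4 = 0.702

0.702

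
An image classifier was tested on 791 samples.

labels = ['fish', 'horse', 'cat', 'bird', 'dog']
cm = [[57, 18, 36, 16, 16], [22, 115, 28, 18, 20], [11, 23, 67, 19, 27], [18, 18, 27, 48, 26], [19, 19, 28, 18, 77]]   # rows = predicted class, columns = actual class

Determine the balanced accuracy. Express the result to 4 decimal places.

Balanced accuracy = mean of per-class recall.
  fish: recall = 57/127 = 0.44882
  horse: recall = 115/193 = 0.59585
  cat: recall = 67/186 = 0.36022
  bird: recall = 48/119 = 0.40336
  dog: recall = 77/166 = 0.46386
Mean = (0.44882 + 0.59585 + 0.36022 + 0.40336 + 0.46386) / 5 = 0.4544

0.4544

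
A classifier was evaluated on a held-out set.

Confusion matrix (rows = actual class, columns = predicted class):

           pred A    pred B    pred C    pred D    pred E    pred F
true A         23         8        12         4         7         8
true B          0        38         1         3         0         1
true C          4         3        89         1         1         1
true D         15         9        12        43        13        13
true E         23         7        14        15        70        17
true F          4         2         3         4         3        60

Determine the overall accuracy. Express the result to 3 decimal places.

0.608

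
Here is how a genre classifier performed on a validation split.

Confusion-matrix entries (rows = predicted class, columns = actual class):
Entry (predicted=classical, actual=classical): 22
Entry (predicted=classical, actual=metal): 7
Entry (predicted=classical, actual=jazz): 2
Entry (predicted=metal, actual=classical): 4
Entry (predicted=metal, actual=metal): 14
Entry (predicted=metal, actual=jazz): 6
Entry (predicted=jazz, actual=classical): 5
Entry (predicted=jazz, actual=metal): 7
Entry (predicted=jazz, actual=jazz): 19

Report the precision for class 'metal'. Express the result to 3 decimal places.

Treat 'metal' as positive and all other classes as negative.
precision = TP/(TP+FP).
metal: TP=14, FP=4+6=10 → 14/24 = 0.5833

0.583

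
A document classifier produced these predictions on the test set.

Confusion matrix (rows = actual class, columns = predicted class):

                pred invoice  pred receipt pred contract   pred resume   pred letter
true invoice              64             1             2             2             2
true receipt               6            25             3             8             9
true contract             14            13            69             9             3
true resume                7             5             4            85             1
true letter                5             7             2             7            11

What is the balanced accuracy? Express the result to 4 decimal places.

0.6415

Balanced accuracy = mean of per-class recall.
  invoice: recall = 64/71 = 0.90141
  receipt: recall = 25/51 = 0.49020
  contract: recall = 69/108 = 0.63889
  resume: recall = 85/102 = 0.83333
  letter: recall = 11/32 = 0.34375
Mean = (0.90141 + 0.49020 + 0.63889 + 0.83333 + 0.34375) / 5 = 0.6415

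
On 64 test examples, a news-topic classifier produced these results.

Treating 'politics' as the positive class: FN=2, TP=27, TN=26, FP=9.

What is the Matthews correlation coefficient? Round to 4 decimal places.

0.6762

MCC = (TP·TN − FP·FN) / √((TP+FP)(TP+FN)(TN+FP)(TN+FN))
Numerator = 27·26 − 9·2 = 684
Denominator = √(36·29·35·28) = √1023120 = 1011.4939
MCC = 684 / 1011.4939 = 0.6762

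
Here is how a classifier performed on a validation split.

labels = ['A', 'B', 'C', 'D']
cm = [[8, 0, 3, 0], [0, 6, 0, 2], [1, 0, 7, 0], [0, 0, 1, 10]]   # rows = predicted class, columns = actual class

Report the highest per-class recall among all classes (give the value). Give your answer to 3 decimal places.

Per-class recall (TP/(TP+FN)):
  A: TP=8, FN=0+1+0=1 → 8/9 = 0.8889
  B: TP=6, FN=0+0+0=0 → 6/6 = 1.0000
  C: TP=7, FN=3+0+1=4 → 7/11 = 0.6364
  D: TP=10, FN=0+2+0=2 → 10/12 = 0.8333
Highest is class 'B' with recall = 1.000.

1.000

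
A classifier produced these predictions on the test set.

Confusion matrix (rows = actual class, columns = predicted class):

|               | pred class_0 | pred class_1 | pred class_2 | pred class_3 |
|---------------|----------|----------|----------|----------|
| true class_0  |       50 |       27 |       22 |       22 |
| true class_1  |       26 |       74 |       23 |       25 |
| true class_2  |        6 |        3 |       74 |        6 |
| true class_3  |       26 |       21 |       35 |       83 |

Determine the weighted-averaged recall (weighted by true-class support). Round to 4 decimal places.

0.5373

Per-class recall (TP/(TP+FN)):
  class_0: TP=50, FN=27+22+22=71 → 50/121 = 0.41322
  class_1: TP=74, FN=26+23+25=74 → 74/148 = 0.50000
  class_2: TP=74, FN=6+3+6=15 → 74/89 = 0.83146
  class_3: TP=83, FN=26+21+35=82 → 83/165 = 0.50303
Weighted-recall = Σ (supportᵢ/N)·recallᵢ with N=523: (121/523)·0.41322 + (148/523)·0.50000 + (89/523)·0.83146 + (165/523)·0.50303 = 0.5373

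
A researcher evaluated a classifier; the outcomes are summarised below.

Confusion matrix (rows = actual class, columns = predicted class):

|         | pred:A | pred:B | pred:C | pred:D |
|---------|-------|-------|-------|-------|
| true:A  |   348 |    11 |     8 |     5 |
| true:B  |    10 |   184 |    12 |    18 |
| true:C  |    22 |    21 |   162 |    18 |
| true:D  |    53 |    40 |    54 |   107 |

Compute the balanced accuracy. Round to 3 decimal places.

0.726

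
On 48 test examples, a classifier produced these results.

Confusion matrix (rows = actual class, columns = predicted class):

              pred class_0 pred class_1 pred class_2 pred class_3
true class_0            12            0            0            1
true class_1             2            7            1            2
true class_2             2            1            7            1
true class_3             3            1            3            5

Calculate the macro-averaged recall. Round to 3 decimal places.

0.640

Per-class recall (TP/(TP+FN)):
  class_0: TP=12, FN=0+0+1=1 → 12/13 = 0.9231
  class_1: TP=7, FN=2+1+2=5 → 7/12 = 0.5833
  class_2: TP=7, FN=2+1+1=4 → 7/11 = 0.6364
  class_3: TP=5, FN=3+1+3=7 → 5/12 = 0.4167
Macro-recall = mean = (0.9231 + 0.5833 + 0.6364 + 0.4167) / 4 = 0.640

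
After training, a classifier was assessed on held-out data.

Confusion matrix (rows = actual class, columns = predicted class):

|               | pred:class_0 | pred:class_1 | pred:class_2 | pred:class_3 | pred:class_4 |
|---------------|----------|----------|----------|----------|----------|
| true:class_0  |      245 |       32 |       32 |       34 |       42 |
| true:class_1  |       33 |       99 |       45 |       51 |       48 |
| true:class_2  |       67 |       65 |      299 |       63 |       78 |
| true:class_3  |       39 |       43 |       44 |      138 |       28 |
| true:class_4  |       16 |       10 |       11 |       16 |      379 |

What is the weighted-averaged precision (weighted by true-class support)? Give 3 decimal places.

0.593

Per-class precision (TP/(TP+FP)):
  class_0: TP=245, FP=33+67+39+16=155 → 245/400 = 0.6125
  class_1: TP=99, FP=32+65+43+10=150 → 99/249 = 0.3976
  class_2: TP=299, FP=32+45+44+11=132 → 299/431 = 0.6937
  class_3: TP=138, FP=34+51+63+16=164 → 138/302 = 0.4570
  class_4: TP=379, FP=42+48+78+28=196 → 379/575 = 0.6591
Weighted-precision = Σ (supportᵢ/N)·precisionᵢ with N=1957: (385/1957)·0.6125 + (276/1957)·0.3976 + (572/1957)·0.6937 + (292/1957)·0.4570 + (432/1957)·0.6591 = 0.593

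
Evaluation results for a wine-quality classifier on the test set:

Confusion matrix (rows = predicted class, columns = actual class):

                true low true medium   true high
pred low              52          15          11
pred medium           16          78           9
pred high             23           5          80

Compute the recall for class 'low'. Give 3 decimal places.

0.571

recall = TP/(TP+FN).
low: TP=52, FN=16+23=39 → 52/91 = 0.5714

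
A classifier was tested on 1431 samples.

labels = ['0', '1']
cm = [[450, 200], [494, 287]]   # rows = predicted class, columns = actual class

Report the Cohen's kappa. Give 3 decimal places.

Observed agreement pₒ = trace/N = 737/1431 = 0.5150
Expected agreement pₑ = Σ (rowᵢ·colᵢ)/N² = (944·650 + 487·781)/1431² = 0.4854
κ = (pₒ − pₑ)/(1 − pₑ) = (0.5150 − 0.4854)/(1 − 0.4854) = 0.058

0.058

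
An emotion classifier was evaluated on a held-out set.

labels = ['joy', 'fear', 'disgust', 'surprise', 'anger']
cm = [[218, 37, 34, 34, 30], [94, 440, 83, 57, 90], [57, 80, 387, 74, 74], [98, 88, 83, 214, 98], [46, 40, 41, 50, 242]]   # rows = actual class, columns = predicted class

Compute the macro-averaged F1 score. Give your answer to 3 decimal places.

Per-class F1 score (2·TP/(2·TP+FP+FN)):
  joy: TP=218, FP=94+57+98+46=295, FN=37+34+34+30=135 → 436/866 = 0.5035
  fear: TP=440, FP=37+80+88+40=245, FN=94+83+57+90=324 → 880/1449 = 0.6073
  disgust: TP=387, FP=34+83+83+41=241, FN=57+80+74+74=285 → 774/1300 = 0.5954
  surprise: TP=214, FP=34+57+74+50=215, FN=98+88+83+98=367 → 428/1010 = 0.4238
  anger: TP=242, FP=30+90+74+98=292, FN=46+40+41+50=177 → 484/953 = 0.5079
Macro-F1 score = mean = (0.5035 + 0.6073 + 0.5954 + 0.4238 + 0.5079) / 5 = 0.528

0.528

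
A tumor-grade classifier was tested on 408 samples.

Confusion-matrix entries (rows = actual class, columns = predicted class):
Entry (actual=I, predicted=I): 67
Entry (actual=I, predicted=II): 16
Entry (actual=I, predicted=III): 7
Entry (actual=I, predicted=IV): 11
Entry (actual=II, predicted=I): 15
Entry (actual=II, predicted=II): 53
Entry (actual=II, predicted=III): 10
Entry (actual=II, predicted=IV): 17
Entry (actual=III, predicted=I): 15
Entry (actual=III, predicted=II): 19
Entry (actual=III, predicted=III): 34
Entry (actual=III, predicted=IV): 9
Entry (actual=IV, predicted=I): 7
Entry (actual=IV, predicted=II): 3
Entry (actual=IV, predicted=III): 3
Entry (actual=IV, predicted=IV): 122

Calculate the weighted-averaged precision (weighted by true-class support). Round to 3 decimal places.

0.668

Per-class precision (TP/(TP+FP)):
  I: TP=67, FP=15+15+7=37 → 67/104 = 0.6442
  II: TP=53, FP=16+19+3=38 → 53/91 = 0.5824
  III: TP=34, FP=7+10+3=20 → 34/54 = 0.6296
  IV: TP=122, FP=11+17+9=37 → 122/159 = 0.7673
Weighted-precision = Σ (supportᵢ/N)·precisionᵢ with N=408: (101/408)·0.6442 + (95/408)·0.5824 + (77/408)·0.6296 + (135/408)·0.7673 = 0.668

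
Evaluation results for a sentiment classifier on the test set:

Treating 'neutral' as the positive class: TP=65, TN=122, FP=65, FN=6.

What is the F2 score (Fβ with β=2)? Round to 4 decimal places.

Fβ = (1+β²)·TP / ((1+β²)·TP + β²·FN + FP), with β²=4
= 5·65 / (5·65 + 4·6 + 65) = 0.7850

0.7850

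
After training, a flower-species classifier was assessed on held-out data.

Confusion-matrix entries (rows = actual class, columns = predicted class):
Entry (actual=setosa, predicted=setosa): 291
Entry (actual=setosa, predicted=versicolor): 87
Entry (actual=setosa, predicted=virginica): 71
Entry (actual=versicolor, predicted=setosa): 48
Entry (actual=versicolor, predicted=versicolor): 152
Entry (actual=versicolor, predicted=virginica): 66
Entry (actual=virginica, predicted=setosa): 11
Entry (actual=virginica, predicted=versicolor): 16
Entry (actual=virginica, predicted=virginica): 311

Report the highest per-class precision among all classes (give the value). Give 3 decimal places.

Per-class precision (TP/(TP+FP)):
  setosa: TP=291, FP=48+11=59 → 291/350 = 0.8314
  versicolor: TP=152, FP=87+16=103 → 152/255 = 0.5961
  virginica: TP=311, FP=71+66=137 → 311/448 = 0.6942
Highest is class 'setosa' with precision = 0.831.

0.831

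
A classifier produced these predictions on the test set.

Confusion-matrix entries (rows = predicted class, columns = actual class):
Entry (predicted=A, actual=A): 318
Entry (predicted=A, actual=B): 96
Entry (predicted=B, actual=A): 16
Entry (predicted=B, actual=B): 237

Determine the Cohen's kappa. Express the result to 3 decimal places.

0.664

Observed agreement pₒ = trace/N = 555/667 = 0.8321
Expected agreement pₑ = Σ (rowᵢ·colᵢ)/N² = (334·414 + 333·253)/667² = 0.5002
κ = (pₒ − pₑ)/(1 − pₑ) = (0.8321 − 0.5002)/(1 − 0.5002) = 0.664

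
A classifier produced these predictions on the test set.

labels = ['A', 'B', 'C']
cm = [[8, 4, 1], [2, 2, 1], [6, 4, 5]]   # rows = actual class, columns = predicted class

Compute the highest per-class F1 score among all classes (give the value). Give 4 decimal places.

Per-class F1 score (2·TP/(2·TP+FP+FN)):
  A: TP=8, FP=2+6=8, FN=4+1=5 → 16/29 = 0.55172
  B: TP=2, FP=4+4=8, FN=2+1=3 → 4/15 = 0.26667
  C: TP=5, FP=1+1=2, FN=6+4=10 → 10/22 = 0.45455
Highest is class 'A' with F1 score = 0.5517.

0.5517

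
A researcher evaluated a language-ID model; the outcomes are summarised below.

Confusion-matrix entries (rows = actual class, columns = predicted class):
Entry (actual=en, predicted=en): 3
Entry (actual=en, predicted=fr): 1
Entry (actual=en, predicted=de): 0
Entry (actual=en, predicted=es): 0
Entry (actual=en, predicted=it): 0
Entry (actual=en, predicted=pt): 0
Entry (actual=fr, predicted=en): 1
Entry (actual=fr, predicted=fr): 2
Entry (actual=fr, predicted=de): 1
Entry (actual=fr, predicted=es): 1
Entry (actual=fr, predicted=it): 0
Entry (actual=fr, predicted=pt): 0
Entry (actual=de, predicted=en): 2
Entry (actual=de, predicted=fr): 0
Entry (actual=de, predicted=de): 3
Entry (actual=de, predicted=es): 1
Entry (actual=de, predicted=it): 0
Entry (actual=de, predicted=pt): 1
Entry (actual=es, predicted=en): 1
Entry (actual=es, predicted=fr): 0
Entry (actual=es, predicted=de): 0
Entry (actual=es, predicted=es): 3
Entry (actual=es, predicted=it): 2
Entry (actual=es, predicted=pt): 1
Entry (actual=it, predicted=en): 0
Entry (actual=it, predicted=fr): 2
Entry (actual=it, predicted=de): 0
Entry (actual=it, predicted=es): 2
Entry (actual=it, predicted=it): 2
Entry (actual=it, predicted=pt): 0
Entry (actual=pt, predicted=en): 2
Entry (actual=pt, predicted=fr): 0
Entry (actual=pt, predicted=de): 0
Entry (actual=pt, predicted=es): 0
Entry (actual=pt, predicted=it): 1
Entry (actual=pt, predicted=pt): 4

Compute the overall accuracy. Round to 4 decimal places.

0.4722

Accuracy = trace / total = (3+2+3+3+2+4=17) / 36 = 17/36 = 0.4722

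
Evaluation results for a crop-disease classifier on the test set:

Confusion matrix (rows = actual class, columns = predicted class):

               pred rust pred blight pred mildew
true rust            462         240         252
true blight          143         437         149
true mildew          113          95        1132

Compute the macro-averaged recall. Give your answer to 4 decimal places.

Per-class recall (TP/(TP+FN)):
  rust: TP=462, FN=240+252=492 → 462/954 = 0.48428
  blight: TP=437, FN=143+149=292 → 437/729 = 0.59945
  mildew: TP=1132, FN=113+95=208 → 1132/1340 = 0.84478
Macro-recall = mean = (0.48428 + 0.59945 + 0.84478) / 3 = 0.6428

0.6428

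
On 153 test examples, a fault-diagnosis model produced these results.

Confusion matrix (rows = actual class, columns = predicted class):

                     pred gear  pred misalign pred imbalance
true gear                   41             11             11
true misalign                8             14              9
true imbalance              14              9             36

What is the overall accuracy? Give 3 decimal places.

Accuracy = trace / total = (41+14+36=91) / 153 = 91/153 = 0.595

0.595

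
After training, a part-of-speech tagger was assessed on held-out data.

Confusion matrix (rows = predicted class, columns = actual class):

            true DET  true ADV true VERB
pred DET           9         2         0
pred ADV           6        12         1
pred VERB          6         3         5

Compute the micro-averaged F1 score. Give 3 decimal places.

Micro-averaging pools counts across classes: ΣTP=26, ΣFP=18, ΣFN=18.
Micro-F1 score = 2·TP/(2·TP+FP+FN) on pooled counts = 0.591 (equals overall accuracy in single-label multiclass).

0.591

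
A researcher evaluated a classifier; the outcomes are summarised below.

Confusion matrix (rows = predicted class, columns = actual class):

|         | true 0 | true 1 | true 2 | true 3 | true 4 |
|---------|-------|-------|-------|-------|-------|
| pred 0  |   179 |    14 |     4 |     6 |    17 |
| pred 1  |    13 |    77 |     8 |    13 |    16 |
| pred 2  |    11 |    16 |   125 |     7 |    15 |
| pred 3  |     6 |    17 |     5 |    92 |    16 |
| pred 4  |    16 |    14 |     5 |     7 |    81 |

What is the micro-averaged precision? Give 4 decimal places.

0.7103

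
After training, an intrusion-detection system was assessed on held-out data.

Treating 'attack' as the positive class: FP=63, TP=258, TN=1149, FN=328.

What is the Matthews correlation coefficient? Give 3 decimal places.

MCC = (TP·TN − FP·FN) / √((TP+FP)(TP+FN)(TN+FP)(TN+FN))
Numerator = 258·1149 − 63·328 = 275778
Denominator = √(321·586·1212·1477) = √336733065144 = 580287.0541
MCC = 275778 / 580287.0541 = 0.475

0.475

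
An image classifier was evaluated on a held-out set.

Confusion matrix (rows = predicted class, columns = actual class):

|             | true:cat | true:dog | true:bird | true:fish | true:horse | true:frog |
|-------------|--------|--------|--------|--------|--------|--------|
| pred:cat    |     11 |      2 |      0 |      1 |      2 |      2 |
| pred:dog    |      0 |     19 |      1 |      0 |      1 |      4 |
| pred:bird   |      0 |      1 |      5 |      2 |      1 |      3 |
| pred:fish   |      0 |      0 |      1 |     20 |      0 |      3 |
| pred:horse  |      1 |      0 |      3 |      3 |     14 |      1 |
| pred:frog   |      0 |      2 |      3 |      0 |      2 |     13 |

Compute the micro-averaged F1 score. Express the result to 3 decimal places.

0.678

Micro-averaging pools counts across classes: ΣTP=82, ΣFP=39, ΣFN=39.
Micro-F1 score = 2·TP/(2·TP+FP+FN) on pooled counts = 0.678 (equals overall accuracy in single-label multiclass).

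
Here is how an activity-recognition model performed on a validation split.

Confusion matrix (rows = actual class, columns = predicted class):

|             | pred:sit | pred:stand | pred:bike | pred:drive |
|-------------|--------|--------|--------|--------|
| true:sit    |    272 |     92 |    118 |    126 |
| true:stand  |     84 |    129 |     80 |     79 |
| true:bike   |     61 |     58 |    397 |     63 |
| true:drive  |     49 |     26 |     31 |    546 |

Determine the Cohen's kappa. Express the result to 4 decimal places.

Observed agreement pₒ = trace/N = 1344/2211 = 0.60787
Expected agreement pₑ = Σ (rowᵢ·colᵢ)/N² = (608·466 + 372·305 + 579·626 + 652·814)/2211² = 0.26388
κ = (pₒ − pₑ)/(1 − pₑ) = (0.60787 − 0.26388)/(1 − 0.26388) = 0.4673

0.4673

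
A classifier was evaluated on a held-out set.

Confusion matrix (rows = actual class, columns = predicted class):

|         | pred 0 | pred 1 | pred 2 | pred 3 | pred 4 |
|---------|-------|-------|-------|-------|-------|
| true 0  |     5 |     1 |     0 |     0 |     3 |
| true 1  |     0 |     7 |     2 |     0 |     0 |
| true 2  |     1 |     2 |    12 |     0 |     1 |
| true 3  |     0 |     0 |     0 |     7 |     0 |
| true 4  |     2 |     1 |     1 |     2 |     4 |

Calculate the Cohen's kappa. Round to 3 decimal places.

0.601

Observed agreement pₒ = trace/N = 35/51 = 0.6863
Expected agreement pₑ = Σ (rowᵢ·colᵢ)/N² = (9·8 + 9·11 + 16·15 + 7·9 + 10·8)/51² = 0.2130
κ = (pₒ − pₑ)/(1 − pₑ) = (0.6863 − 0.2130)/(1 − 0.2130) = 0.601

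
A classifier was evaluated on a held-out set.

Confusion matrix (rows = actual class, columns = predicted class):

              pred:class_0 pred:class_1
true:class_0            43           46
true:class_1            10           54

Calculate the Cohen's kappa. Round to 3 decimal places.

Observed agreement pₒ = trace/N = 97/153 = 0.6340
Expected agreement pₑ = Σ (rowᵢ·colᵢ)/N² = (89·53 + 64·100)/153² = 0.4749
κ = (pₒ − pₑ)/(1 − pₑ) = (0.6340 − 0.4749)/(1 − 0.4749) = 0.303

0.303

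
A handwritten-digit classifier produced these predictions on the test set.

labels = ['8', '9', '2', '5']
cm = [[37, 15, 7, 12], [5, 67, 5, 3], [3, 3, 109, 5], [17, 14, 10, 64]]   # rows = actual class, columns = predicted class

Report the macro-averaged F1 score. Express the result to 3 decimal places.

0.713

Per-class F1 score (2·TP/(2·TP+FP+FN)):
  8: TP=37, FP=5+3+17=25, FN=15+7+12=34 → 74/133 = 0.5564
  9: TP=67, FP=15+3+14=32, FN=5+5+3=13 → 134/179 = 0.7486
  2: TP=109, FP=7+5+10=22, FN=3+3+5=11 → 218/251 = 0.8685
  5: TP=64, FP=12+3+5=20, FN=17+14+10=41 → 128/189 = 0.6772
Macro-F1 score = mean = (0.5564 + 0.7486 + 0.8685 + 0.6772) / 4 = 0.713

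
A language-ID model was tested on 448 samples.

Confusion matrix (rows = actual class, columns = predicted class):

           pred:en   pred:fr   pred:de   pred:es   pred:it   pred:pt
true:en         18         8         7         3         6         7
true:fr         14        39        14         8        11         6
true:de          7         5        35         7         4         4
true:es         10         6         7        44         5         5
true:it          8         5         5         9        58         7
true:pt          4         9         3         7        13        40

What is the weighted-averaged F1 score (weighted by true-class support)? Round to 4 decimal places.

Per-class F1 score (2·TP/(2·TP+FP+FN)):
  en: TP=18, FP=14+7+10+8+4=43, FN=8+7+3+6+7=31 → 36/110 = 0.32727
  fr: TP=39, FP=8+5+6+5+9=33, FN=14+14+8+11+6=53 → 78/164 = 0.47561
  de: TP=35, FP=7+14+7+5+3=36, FN=7+5+7+4+4=27 → 70/133 = 0.52632
  es: TP=44, FP=3+8+7+9+7=34, FN=10+6+7+5+5=33 → 88/155 = 0.56774
  it: TP=58, FP=6+11+4+5+13=39, FN=8+5+5+9+7=34 → 116/189 = 0.61376
  pt: TP=40, FP=7+6+4+5+7=29, FN=4+9+3+7+13=36 → 80/145 = 0.55172
Weighted-F1 score = Σ (supportᵢ/N)·F1 scoreᵢ with N=448: (49/448)·0.32727 + (92/448)·0.47561 + (62/448)·0.52632 + (77/448)·0.56774 + (92/448)·0.61376 + (76/448)·0.55172 = 0.5235

0.5235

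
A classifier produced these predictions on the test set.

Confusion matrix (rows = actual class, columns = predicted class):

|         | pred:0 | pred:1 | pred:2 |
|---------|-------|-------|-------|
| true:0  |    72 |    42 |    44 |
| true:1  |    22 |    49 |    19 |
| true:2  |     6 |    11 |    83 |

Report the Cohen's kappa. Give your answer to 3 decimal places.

Observed agreement pₒ = trace/N = 204/348 = 0.5862
Expected agreement pₑ = Σ (rowᵢ·colᵢ)/N² = (158·100 + 90·102 + 100·146)/348² = 0.3268
κ = (pₒ − pₑ)/(1 − pₑ) = (0.5862 − 0.3268)/(1 − 0.3268) = 0.385

0.385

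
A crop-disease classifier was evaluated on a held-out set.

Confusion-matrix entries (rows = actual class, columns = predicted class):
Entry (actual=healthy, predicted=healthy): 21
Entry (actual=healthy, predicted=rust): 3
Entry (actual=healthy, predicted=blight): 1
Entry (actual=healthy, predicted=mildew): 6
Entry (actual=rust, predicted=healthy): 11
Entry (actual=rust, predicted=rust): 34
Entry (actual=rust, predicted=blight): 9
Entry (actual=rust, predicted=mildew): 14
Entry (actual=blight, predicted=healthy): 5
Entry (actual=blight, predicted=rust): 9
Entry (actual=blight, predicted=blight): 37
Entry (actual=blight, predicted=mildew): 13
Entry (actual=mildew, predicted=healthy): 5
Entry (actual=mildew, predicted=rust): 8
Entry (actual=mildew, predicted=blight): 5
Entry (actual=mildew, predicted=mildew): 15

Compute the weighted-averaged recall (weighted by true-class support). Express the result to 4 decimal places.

Per-class recall (TP/(TP+FN)):
  healthy: TP=21, FN=3+1+6=10 → 21/31 = 0.67742
  rust: TP=34, FN=11+9+14=34 → 34/68 = 0.50000
  blight: TP=37, FN=5+9+13=27 → 37/64 = 0.57813
  mildew: TP=15, FN=5+8+5=18 → 15/33 = 0.45455
Weighted-recall = Σ (supportᵢ/N)·recallᵢ with N=196: (31/196)·0.67742 + (68/196)·0.50000 + (64/196)·0.57813 + (33/196)·0.45455 = 0.5459

0.5459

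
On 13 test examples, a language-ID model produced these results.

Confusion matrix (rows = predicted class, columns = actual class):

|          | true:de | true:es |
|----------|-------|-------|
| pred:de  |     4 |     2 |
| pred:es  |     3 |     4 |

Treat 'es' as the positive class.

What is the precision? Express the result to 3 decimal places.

Precision = TP/(TP+FP) = 4/(4+3) = 4/7 = 0.571

0.571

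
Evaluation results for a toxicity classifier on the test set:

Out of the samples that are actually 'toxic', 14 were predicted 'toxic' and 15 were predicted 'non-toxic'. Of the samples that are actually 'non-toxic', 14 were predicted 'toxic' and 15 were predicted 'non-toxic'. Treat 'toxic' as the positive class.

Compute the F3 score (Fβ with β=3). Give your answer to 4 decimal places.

Fβ = (1+β²)·TP / ((1+β²)·TP + β²·FN + FP), with β²=9
= 10·14 / (10·14 + 9·15 + 14) = 0.4844

0.4844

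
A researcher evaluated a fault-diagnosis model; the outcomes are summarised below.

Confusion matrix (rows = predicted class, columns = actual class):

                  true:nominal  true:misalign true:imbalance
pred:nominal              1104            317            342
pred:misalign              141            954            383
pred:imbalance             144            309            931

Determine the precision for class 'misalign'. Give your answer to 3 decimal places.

Take TP from the diagonal, FP from the rest of the 'misalign' prediction marginal, FN from the rest of the 'misalign' actual marginal.
precision = TP/(TP+FP).
misalign: TP=954, FP=141+383=524 → 954/1478 = 0.6455

0.645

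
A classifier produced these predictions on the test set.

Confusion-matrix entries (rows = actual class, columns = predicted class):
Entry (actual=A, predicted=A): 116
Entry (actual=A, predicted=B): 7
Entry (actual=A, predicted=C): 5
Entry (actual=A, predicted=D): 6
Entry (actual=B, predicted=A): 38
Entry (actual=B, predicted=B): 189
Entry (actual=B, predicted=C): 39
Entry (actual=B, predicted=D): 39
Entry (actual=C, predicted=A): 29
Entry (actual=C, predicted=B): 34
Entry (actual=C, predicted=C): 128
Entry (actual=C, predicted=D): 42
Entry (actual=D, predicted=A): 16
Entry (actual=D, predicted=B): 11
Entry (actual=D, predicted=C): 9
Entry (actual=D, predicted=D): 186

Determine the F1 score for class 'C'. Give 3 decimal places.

F1 score = 2·TP/(2·TP+FP+FN).
C: TP=128, FP=5+39+9=53, FN=29+34+42=105 → 256/414 = 0.6184

0.618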